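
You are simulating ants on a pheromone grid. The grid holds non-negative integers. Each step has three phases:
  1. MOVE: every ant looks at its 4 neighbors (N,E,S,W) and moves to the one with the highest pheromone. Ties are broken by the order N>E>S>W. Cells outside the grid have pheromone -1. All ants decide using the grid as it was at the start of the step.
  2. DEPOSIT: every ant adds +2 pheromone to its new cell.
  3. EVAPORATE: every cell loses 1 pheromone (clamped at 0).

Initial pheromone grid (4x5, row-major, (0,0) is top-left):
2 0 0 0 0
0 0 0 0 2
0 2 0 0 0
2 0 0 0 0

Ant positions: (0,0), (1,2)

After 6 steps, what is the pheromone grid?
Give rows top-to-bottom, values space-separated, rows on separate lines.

After step 1: ants at (0,1),(0,2)
  1 1 1 0 0
  0 0 0 0 1
  0 1 0 0 0
  1 0 0 0 0
After step 2: ants at (0,2),(0,1)
  0 2 2 0 0
  0 0 0 0 0
  0 0 0 0 0
  0 0 0 0 0
After step 3: ants at (0,1),(0,2)
  0 3 3 0 0
  0 0 0 0 0
  0 0 0 0 0
  0 0 0 0 0
After step 4: ants at (0,2),(0,1)
  0 4 4 0 0
  0 0 0 0 0
  0 0 0 0 0
  0 0 0 0 0
After step 5: ants at (0,1),(0,2)
  0 5 5 0 0
  0 0 0 0 0
  0 0 0 0 0
  0 0 0 0 0
After step 6: ants at (0,2),(0,1)
  0 6 6 0 0
  0 0 0 0 0
  0 0 0 0 0
  0 0 0 0 0

0 6 6 0 0
0 0 0 0 0
0 0 0 0 0
0 0 0 0 0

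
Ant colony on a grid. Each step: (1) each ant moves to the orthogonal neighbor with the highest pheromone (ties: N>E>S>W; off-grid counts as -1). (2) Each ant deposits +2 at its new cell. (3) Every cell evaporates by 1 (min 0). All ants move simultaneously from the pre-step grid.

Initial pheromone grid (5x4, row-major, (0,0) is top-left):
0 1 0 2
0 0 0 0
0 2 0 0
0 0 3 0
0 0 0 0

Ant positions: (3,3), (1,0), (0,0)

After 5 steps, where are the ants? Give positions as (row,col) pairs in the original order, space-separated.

Step 1: ant0:(3,3)->W->(3,2) | ant1:(1,0)->N->(0,0) | ant2:(0,0)->E->(0,1)
  grid max=4 at (3,2)
Step 2: ant0:(3,2)->N->(2,2) | ant1:(0,0)->E->(0,1) | ant2:(0,1)->W->(0,0)
  grid max=3 at (0,1)
Step 3: ant0:(2,2)->S->(3,2) | ant1:(0,1)->W->(0,0) | ant2:(0,0)->E->(0,1)
  grid max=4 at (0,1)
Step 4: ant0:(3,2)->N->(2,2) | ant1:(0,0)->E->(0,1) | ant2:(0,1)->W->(0,0)
  grid max=5 at (0,1)
Step 5: ant0:(2,2)->S->(3,2) | ant1:(0,1)->W->(0,0) | ant2:(0,0)->E->(0,1)
  grid max=6 at (0,1)

(3,2) (0,0) (0,1)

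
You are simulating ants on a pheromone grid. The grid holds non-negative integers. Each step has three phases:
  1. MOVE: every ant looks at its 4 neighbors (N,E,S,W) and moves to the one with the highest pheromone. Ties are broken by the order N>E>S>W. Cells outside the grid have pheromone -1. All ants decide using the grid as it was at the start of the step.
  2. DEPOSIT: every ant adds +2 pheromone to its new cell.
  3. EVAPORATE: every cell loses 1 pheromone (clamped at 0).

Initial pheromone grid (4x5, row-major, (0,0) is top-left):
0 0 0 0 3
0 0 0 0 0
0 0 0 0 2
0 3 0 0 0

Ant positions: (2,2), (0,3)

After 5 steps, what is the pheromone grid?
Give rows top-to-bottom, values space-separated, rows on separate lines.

After step 1: ants at (1,2),(0,4)
  0 0 0 0 4
  0 0 1 0 0
  0 0 0 0 1
  0 2 0 0 0
After step 2: ants at (0,2),(1,4)
  0 0 1 0 3
  0 0 0 0 1
  0 0 0 0 0
  0 1 0 0 0
After step 3: ants at (0,3),(0,4)
  0 0 0 1 4
  0 0 0 0 0
  0 0 0 0 0
  0 0 0 0 0
After step 4: ants at (0,4),(0,3)
  0 0 0 2 5
  0 0 0 0 0
  0 0 0 0 0
  0 0 0 0 0
After step 5: ants at (0,3),(0,4)
  0 0 0 3 6
  0 0 0 0 0
  0 0 0 0 0
  0 0 0 0 0

0 0 0 3 6
0 0 0 0 0
0 0 0 0 0
0 0 0 0 0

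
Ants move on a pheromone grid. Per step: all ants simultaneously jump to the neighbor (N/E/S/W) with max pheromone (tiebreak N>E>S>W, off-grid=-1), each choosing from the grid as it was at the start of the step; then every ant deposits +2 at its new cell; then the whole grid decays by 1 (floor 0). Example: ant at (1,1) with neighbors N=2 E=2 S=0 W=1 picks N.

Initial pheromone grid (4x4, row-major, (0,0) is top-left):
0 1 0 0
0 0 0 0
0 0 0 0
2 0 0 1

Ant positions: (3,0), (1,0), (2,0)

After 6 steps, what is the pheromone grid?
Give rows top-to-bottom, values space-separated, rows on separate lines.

After step 1: ants at (2,0),(0,0),(3,0)
  1 0 0 0
  0 0 0 0
  1 0 0 0
  3 0 0 0
After step 2: ants at (3,0),(0,1),(2,0)
  0 1 0 0
  0 0 0 0
  2 0 0 0
  4 0 0 0
After step 3: ants at (2,0),(0,2),(3,0)
  0 0 1 0
  0 0 0 0
  3 0 0 0
  5 0 0 0
After step 4: ants at (3,0),(0,3),(2,0)
  0 0 0 1
  0 0 0 0
  4 0 0 0
  6 0 0 0
After step 5: ants at (2,0),(1,3),(3,0)
  0 0 0 0
  0 0 0 1
  5 0 0 0
  7 0 0 0
After step 6: ants at (3,0),(0,3),(2,0)
  0 0 0 1
  0 0 0 0
  6 0 0 0
  8 0 0 0

0 0 0 1
0 0 0 0
6 0 0 0
8 0 0 0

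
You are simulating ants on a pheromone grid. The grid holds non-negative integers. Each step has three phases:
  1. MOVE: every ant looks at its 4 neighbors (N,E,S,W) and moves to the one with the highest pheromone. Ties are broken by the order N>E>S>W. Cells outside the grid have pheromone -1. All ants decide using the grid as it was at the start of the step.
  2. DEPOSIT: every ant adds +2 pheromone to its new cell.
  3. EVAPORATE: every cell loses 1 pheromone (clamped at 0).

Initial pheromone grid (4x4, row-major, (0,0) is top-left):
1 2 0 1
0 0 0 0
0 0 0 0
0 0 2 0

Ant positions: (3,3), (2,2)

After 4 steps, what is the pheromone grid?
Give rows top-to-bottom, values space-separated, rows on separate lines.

After step 1: ants at (3,2),(3,2)
  0 1 0 0
  0 0 0 0
  0 0 0 0
  0 0 5 0
After step 2: ants at (2,2),(2,2)
  0 0 0 0
  0 0 0 0
  0 0 3 0
  0 0 4 0
After step 3: ants at (3,2),(3,2)
  0 0 0 0
  0 0 0 0
  0 0 2 0
  0 0 7 0
After step 4: ants at (2,2),(2,2)
  0 0 0 0
  0 0 0 0
  0 0 5 0
  0 0 6 0

0 0 0 0
0 0 0 0
0 0 5 0
0 0 6 0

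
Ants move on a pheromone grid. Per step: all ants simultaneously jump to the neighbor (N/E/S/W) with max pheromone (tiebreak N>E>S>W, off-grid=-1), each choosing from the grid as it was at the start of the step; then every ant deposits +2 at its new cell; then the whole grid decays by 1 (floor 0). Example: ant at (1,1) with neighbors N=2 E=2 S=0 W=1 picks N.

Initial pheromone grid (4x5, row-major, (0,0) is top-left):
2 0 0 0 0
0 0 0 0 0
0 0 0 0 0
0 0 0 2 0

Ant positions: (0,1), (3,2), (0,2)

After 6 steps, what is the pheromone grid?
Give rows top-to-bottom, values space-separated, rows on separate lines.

After step 1: ants at (0,0),(3,3),(0,3)
  3 0 0 1 0
  0 0 0 0 0
  0 0 0 0 0
  0 0 0 3 0
After step 2: ants at (0,1),(2,3),(0,4)
  2 1 0 0 1
  0 0 0 0 0
  0 0 0 1 0
  0 0 0 2 0
After step 3: ants at (0,0),(3,3),(1,4)
  3 0 0 0 0
  0 0 0 0 1
  0 0 0 0 0
  0 0 0 3 0
After step 4: ants at (0,1),(2,3),(0,4)
  2 1 0 0 1
  0 0 0 0 0
  0 0 0 1 0
  0 0 0 2 0
After step 5: ants at (0,0),(3,3),(1,4)
  3 0 0 0 0
  0 0 0 0 1
  0 0 0 0 0
  0 0 0 3 0
After step 6: ants at (0,1),(2,3),(0,4)
  2 1 0 0 1
  0 0 0 0 0
  0 0 0 1 0
  0 0 0 2 0

2 1 0 0 1
0 0 0 0 0
0 0 0 1 0
0 0 0 2 0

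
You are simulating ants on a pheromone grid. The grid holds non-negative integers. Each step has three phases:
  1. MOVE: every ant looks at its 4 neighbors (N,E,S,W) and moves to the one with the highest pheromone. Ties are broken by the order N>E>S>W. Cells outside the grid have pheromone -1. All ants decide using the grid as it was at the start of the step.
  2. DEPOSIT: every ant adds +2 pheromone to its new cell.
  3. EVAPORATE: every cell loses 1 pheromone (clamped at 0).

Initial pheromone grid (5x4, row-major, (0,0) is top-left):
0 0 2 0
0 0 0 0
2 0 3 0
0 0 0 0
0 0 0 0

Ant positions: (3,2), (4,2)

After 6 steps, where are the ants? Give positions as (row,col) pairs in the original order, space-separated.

Step 1: ant0:(3,2)->N->(2,2) | ant1:(4,2)->N->(3,2)
  grid max=4 at (2,2)
Step 2: ant0:(2,2)->S->(3,2) | ant1:(3,2)->N->(2,2)
  grid max=5 at (2,2)
Step 3: ant0:(3,2)->N->(2,2) | ant1:(2,2)->S->(3,2)
  grid max=6 at (2,2)
Step 4: ant0:(2,2)->S->(3,2) | ant1:(3,2)->N->(2,2)
  grid max=7 at (2,2)
Step 5: ant0:(3,2)->N->(2,2) | ant1:(2,2)->S->(3,2)
  grid max=8 at (2,2)
Step 6: ant0:(2,2)->S->(3,2) | ant1:(3,2)->N->(2,2)
  grid max=9 at (2,2)

(3,2) (2,2)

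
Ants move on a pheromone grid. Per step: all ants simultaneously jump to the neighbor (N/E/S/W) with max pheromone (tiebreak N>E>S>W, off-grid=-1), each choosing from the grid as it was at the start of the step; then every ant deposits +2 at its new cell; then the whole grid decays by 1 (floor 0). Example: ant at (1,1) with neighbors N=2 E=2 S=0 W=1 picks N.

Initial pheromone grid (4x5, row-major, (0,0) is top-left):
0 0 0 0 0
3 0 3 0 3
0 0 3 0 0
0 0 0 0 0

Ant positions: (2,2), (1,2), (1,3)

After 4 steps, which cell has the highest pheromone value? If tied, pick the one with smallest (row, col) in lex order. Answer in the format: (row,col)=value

Answer: (1,2)=7

Derivation:
Step 1: ant0:(2,2)->N->(1,2) | ant1:(1,2)->S->(2,2) | ant2:(1,3)->E->(1,4)
  grid max=4 at (1,2)
Step 2: ant0:(1,2)->S->(2,2) | ant1:(2,2)->N->(1,2) | ant2:(1,4)->N->(0,4)
  grid max=5 at (1,2)
Step 3: ant0:(2,2)->N->(1,2) | ant1:(1,2)->S->(2,2) | ant2:(0,4)->S->(1,4)
  grid max=6 at (1,2)
Step 4: ant0:(1,2)->S->(2,2) | ant1:(2,2)->N->(1,2) | ant2:(1,4)->N->(0,4)
  grid max=7 at (1,2)
Final grid:
  0 0 0 0 1
  0 0 7 0 3
  0 0 7 0 0
  0 0 0 0 0
Max pheromone 7 at (1,2)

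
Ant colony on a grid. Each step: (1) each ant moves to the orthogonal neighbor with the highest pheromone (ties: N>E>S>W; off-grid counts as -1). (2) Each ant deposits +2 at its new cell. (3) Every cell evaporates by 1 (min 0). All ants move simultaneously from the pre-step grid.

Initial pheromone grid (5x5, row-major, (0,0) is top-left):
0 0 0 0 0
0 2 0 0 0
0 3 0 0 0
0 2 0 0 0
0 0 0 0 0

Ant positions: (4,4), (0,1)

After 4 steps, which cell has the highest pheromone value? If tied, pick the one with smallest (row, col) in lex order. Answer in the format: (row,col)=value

Answer: (2,1)=3

Derivation:
Step 1: ant0:(4,4)->N->(3,4) | ant1:(0,1)->S->(1,1)
  grid max=3 at (1,1)
Step 2: ant0:(3,4)->N->(2,4) | ant1:(1,1)->S->(2,1)
  grid max=3 at (2,1)
Step 3: ant0:(2,4)->N->(1,4) | ant1:(2,1)->N->(1,1)
  grid max=3 at (1,1)
Step 4: ant0:(1,4)->N->(0,4) | ant1:(1,1)->S->(2,1)
  grid max=3 at (2,1)
Final grid:
  0 0 0 0 1
  0 2 0 0 0
  0 3 0 0 0
  0 0 0 0 0
  0 0 0 0 0
Max pheromone 3 at (2,1)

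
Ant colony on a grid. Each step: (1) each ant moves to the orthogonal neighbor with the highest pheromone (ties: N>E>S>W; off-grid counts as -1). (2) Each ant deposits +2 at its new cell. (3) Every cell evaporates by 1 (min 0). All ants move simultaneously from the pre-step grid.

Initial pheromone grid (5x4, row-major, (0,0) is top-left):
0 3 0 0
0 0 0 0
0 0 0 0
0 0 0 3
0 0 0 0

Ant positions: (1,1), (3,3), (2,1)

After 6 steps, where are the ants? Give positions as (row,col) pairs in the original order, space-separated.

Step 1: ant0:(1,1)->N->(0,1) | ant1:(3,3)->N->(2,3) | ant2:(2,1)->N->(1,1)
  grid max=4 at (0,1)
Step 2: ant0:(0,1)->S->(1,1) | ant1:(2,3)->S->(3,3) | ant2:(1,1)->N->(0,1)
  grid max=5 at (0,1)
Step 3: ant0:(1,1)->N->(0,1) | ant1:(3,3)->N->(2,3) | ant2:(0,1)->S->(1,1)
  grid max=6 at (0,1)
Step 4: ant0:(0,1)->S->(1,1) | ant1:(2,3)->S->(3,3) | ant2:(1,1)->N->(0,1)
  grid max=7 at (0,1)
Step 5: ant0:(1,1)->N->(0,1) | ant1:(3,3)->N->(2,3) | ant2:(0,1)->S->(1,1)
  grid max=8 at (0,1)
Step 6: ant0:(0,1)->S->(1,1) | ant1:(2,3)->S->(3,3) | ant2:(1,1)->N->(0,1)
  grid max=9 at (0,1)

(1,1) (3,3) (0,1)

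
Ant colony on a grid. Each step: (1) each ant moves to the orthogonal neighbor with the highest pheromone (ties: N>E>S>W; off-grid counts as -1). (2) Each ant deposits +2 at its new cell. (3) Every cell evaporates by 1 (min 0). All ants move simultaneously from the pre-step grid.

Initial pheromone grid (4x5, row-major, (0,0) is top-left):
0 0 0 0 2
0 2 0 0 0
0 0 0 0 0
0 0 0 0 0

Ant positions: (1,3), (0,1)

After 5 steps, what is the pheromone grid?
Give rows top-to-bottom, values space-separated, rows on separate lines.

After step 1: ants at (0,3),(1,1)
  0 0 0 1 1
  0 3 0 0 0
  0 0 0 0 0
  0 0 0 0 0
After step 2: ants at (0,4),(0,1)
  0 1 0 0 2
  0 2 0 0 0
  0 0 0 0 0
  0 0 0 0 0
After step 3: ants at (1,4),(1,1)
  0 0 0 0 1
  0 3 0 0 1
  0 0 0 0 0
  0 0 0 0 0
After step 4: ants at (0,4),(0,1)
  0 1 0 0 2
  0 2 0 0 0
  0 0 0 0 0
  0 0 0 0 0
After step 5: ants at (1,4),(1,1)
  0 0 0 0 1
  0 3 0 0 1
  0 0 0 0 0
  0 0 0 0 0

0 0 0 0 1
0 3 0 0 1
0 0 0 0 0
0 0 0 0 0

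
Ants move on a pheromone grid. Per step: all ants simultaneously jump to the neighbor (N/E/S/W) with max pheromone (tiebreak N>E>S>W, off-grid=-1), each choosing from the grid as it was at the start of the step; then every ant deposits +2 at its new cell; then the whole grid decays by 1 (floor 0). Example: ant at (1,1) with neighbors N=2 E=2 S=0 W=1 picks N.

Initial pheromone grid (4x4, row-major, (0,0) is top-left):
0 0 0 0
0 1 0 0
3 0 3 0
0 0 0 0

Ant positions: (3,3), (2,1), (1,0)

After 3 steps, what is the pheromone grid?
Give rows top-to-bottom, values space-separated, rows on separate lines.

After step 1: ants at (2,3),(2,2),(2,0)
  0 0 0 0
  0 0 0 0
  4 0 4 1
  0 0 0 0
After step 2: ants at (2,2),(2,3),(1,0)
  0 0 0 0
  1 0 0 0
  3 0 5 2
  0 0 0 0
After step 3: ants at (2,3),(2,2),(2,0)
  0 0 0 0
  0 0 0 0
  4 0 6 3
  0 0 0 0

0 0 0 0
0 0 0 0
4 0 6 3
0 0 0 0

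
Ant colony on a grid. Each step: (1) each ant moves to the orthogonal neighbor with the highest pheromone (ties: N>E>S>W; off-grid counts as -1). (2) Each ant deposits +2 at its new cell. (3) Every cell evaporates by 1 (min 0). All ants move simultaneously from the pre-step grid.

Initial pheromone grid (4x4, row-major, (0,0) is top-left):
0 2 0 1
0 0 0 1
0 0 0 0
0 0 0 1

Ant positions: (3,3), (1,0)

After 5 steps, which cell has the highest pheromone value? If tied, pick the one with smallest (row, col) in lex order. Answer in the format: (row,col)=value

Answer: (0,2)=3

Derivation:
Step 1: ant0:(3,3)->N->(2,3) | ant1:(1,0)->N->(0,0)
  grid max=1 at (0,0)
Step 2: ant0:(2,3)->N->(1,3) | ant1:(0,0)->E->(0,1)
  grid max=2 at (0,1)
Step 3: ant0:(1,3)->N->(0,3) | ant1:(0,1)->E->(0,2)
  grid max=1 at (0,1)
Step 4: ant0:(0,3)->W->(0,2) | ant1:(0,2)->E->(0,3)
  grid max=2 at (0,2)
Step 5: ant0:(0,2)->E->(0,3) | ant1:(0,3)->W->(0,2)
  grid max=3 at (0,2)
Final grid:
  0 0 3 3
  0 0 0 0
  0 0 0 0
  0 0 0 0
Max pheromone 3 at (0,2)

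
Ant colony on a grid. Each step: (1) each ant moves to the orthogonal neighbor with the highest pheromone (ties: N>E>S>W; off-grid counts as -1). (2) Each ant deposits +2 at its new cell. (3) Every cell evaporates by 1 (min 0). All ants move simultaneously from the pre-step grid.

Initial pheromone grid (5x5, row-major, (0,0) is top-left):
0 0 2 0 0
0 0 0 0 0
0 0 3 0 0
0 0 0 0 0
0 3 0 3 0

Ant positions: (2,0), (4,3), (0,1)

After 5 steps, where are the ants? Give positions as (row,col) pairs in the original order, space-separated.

Step 1: ant0:(2,0)->N->(1,0) | ant1:(4,3)->N->(3,3) | ant2:(0,1)->E->(0,2)
  grid max=3 at (0,2)
Step 2: ant0:(1,0)->N->(0,0) | ant1:(3,3)->S->(4,3) | ant2:(0,2)->E->(0,3)
  grid max=3 at (4,3)
Step 3: ant0:(0,0)->E->(0,1) | ant1:(4,3)->N->(3,3) | ant2:(0,3)->W->(0,2)
  grid max=3 at (0,2)
Step 4: ant0:(0,1)->E->(0,2) | ant1:(3,3)->S->(4,3) | ant2:(0,2)->W->(0,1)
  grid max=4 at (0,2)
Step 5: ant0:(0,2)->W->(0,1) | ant1:(4,3)->N->(3,3) | ant2:(0,1)->E->(0,2)
  grid max=5 at (0,2)

(0,1) (3,3) (0,2)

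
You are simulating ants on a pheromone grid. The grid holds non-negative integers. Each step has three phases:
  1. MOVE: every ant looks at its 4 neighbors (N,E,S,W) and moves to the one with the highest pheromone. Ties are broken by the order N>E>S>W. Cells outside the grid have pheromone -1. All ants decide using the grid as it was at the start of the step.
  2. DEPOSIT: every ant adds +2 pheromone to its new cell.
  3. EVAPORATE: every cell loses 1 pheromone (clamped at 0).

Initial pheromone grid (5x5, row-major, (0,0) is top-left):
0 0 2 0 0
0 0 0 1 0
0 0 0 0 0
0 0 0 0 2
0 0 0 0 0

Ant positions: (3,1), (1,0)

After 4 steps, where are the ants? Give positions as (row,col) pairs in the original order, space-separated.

Step 1: ant0:(3,1)->N->(2,1) | ant1:(1,0)->N->(0,0)
  grid max=1 at (0,0)
Step 2: ant0:(2,1)->N->(1,1) | ant1:(0,0)->E->(0,1)
  grid max=1 at (0,1)
Step 3: ant0:(1,1)->N->(0,1) | ant1:(0,1)->S->(1,1)
  grid max=2 at (0,1)
Step 4: ant0:(0,1)->S->(1,1) | ant1:(1,1)->N->(0,1)
  grid max=3 at (0,1)

(1,1) (0,1)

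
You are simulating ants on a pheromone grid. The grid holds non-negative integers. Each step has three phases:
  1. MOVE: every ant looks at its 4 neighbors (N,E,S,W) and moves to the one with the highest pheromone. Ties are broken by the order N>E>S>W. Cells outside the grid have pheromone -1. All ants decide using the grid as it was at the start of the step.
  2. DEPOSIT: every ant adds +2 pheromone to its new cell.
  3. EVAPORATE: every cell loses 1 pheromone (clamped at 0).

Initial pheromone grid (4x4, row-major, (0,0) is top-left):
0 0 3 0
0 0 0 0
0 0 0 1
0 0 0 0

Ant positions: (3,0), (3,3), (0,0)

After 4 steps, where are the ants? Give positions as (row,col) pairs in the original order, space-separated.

Step 1: ant0:(3,0)->N->(2,0) | ant1:(3,3)->N->(2,3) | ant2:(0,0)->E->(0,1)
  grid max=2 at (0,2)
Step 2: ant0:(2,0)->N->(1,0) | ant1:(2,3)->N->(1,3) | ant2:(0,1)->E->(0,2)
  grid max=3 at (0,2)
Step 3: ant0:(1,0)->N->(0,0) | ant1:(1,3)->S->(2,3) | ant2:(0,2)->E->(0,3)
  grid max=2 at (0,2)
Step 4: ant0:(0,0)->E->(0,1) | ant1:(2,3)->N->(1,3) | ant2:(0,3)->W->(0,2)
  grid max=3 at (0,2)

(0,1) (1,3) (0,2)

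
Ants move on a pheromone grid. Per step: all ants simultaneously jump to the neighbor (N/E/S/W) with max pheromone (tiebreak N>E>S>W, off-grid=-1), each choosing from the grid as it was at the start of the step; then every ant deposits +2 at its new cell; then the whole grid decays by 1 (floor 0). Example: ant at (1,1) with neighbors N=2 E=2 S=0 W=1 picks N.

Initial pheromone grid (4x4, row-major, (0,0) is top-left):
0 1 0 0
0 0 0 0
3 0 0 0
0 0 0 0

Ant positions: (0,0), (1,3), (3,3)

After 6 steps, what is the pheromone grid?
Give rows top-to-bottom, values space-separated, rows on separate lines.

After step 1: ants at (0,1),(0,3),(2,3)
  0 2 0 1
  0 0 0 0
  2 0 0 1
  0 0 0 0
After step 2: ants at (0,2),(1,3),(1,3)
  0 1 1 0
  0 0 0 3
  1 0 0 0
  0 0 0 0
After step 3: ants at (0,1),(0,3),(0,3)
  0 2 0 3
  0 0 0 2
  0 0 0 0
  0 0 0 0
After step 4: ants at (0,2),(1,3),(1,3)
  0 1 1 2
  0 0 0 5
  0 0 0 0
  0 0 0 0
After step 5: ants at (0,3),(0,3),(0,3)
  0 0 0 7
  0 0 0 4
  0 0 0 0
  0 0 0 0
After step 6: ants at (1,3),(1,3),(1,3)
  0 0 0 6
  0 0 0 9
  0 0 0 0
  0 0 0 0

0 0 0 6
0 0 0 9
0 0 0 0
0 0 0 0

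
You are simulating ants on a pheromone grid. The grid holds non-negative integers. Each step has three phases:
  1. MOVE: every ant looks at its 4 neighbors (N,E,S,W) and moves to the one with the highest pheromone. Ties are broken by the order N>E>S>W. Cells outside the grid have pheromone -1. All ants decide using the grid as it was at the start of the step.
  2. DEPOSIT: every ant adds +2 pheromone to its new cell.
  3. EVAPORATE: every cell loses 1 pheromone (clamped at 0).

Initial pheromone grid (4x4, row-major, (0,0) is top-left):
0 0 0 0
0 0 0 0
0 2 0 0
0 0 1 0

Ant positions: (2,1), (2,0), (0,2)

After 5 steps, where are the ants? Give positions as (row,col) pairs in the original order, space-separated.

Step 1: ant0:(2,1)->N->(1,1) | ant1:(2,0)->E->(2,1) | ant2:(0,2)->E->(0,3)
  grid max=3 at (2,1)
Step 2: ant0:(1,1)->S->(2,1) | ant1:(2,1)->N->(1,1) | ant2:(0,3)->S->(1,3)
  grid max=4 at (2,1)
Step 3: ant0:(2,1)->N->(1,1) | ant1:(1,1)->S->(2,1) | ant2:(1,3)->N->(0,3)
  grid max=5 at (2,1)
Step 4: ant0:(1,1)->S->(2,1) | ant1:(2,1)->N->(1,1) | ant2:(0,3)->S->(1,3)
  grid max=6 at (2,1)
Step 5: ant0:(2,1)->N->(1,1) | ant1:(1,1)->S->(2,1) | ant2:(1,3)->N->(0,3)
  grid max=7 at (2,1)

(1,1) (2,1) (0,3)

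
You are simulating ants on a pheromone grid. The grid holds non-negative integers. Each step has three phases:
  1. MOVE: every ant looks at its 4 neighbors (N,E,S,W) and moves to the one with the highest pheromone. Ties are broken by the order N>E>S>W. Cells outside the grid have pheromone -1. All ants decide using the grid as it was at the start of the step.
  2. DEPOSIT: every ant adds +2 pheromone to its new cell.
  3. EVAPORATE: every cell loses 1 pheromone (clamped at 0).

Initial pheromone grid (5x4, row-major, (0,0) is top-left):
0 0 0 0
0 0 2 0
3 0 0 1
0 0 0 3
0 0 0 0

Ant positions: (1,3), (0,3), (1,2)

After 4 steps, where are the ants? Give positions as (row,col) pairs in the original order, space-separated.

Step 1: ant0:(1,3)->W->(1,2) | ant1:(0,3)->S->(1,3) | ant2:(1,2)->N->(0,2)
  grid max=3 at (1,2)
Step 2: ant0:(1,2)->N->(0,2) | ant1:(1,3)->W->(1,2) | ant2:(0,2)->S->(1,2)
  grid max=6 at (1,2)
Step 3: ant0:(0,2)->S->(1,2) | ant1:(1,2)->N->(0,2) | ant2:(1,2)->N->(0,2)
  grid max=7 at (1,2)
Step 4: ant0:(1,2)->N->(0,2) | ant1:(0,2)->S->(1,2) | ant2:(0,2)->S->(1,2)
  grid max=10 at (1,2)

(0,2) (1,2) (1,2)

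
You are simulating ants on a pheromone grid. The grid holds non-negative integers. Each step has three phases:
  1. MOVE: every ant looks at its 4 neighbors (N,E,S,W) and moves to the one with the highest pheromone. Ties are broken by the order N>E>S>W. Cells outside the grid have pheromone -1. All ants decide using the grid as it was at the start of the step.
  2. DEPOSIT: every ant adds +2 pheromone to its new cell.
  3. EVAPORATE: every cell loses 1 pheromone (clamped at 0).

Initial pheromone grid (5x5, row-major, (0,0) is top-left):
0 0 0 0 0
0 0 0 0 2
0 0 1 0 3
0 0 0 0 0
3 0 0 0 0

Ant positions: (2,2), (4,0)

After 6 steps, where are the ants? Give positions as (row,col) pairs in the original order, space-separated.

Step 1: ant0:(2,2)->N->(1,2) | ant1:(4,0)->N->(3,0)
  grid max=2 at (2,4)
Step 2: ant0:(1,2)->N->(0,2) | ant1:(3,0)->S->(4,0)
  grid max=3 at (4,0)
Step 3: ant0:(0,2)->E->(0,3) | ant1:(4,0)->N->(3,0)
  grid max=2 at (4,0)
Step 4: ant0:(0,3)->E->(0,4) | ant1:(3,0)->S->(4,0)
  grid max=3 at (4,0)
Step 5: ant0:(0,4)->S->(1,4) | ant1:(4,0)->N->(3,0)
  grid max=2 at (4,0)
Step 6: ant0:(1,4)->N->(0,4) | ant1:(3,0)->S->(4,0)
  grid max=3 at (4,0)

(0,4) (4,0)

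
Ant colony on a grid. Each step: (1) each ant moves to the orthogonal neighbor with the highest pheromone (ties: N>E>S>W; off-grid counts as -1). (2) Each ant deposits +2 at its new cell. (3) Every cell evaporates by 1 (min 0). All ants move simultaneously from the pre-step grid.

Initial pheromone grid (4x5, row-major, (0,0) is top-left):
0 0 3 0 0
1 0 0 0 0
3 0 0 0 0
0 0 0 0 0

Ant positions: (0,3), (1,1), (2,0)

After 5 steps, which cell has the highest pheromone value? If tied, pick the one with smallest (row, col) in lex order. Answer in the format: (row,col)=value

Answer: (1,0)=8

Derivation:
Step 1: ant0:(0,3)->W->(0,2) | ant1:(1,1)->W->(1,0) | ant2:(2,0)->N->(1,0)
  grid max=4 at (0,2)
Step 2: ant0:(0,2)->E->(0,3) | ant1:(1,0)->S->(2,0) | ant2:(1,0)->S->(2,0)
  grid max=5 at (2,0)
Step 3: ant0:(0,3)->W->(0,2) | ant1:(2,0)->N->(1,0) | ant2:(2,0)->N->(1,0)
  grid max=6 at (1,0)
Step 4: ant0:(0,2)->E->(0,3) | ant1:(1,0)->S->(2,0) | ant2:(1,0)->S->(2,0)
  grid max=7 at (2,0)
Step 5: ant0:(0,3)->W->(0,2) | ant1:(2,0)->N->(1,0) | ant2:(2,0)->N->(1,0)
  grid max=8 at (1,0)
Final grid:
  0 0 4 0 0
  8 0 0 0 0
  6 0 0 0 0
  0 0 0 0 0
Max pheromone 8 at (1,0)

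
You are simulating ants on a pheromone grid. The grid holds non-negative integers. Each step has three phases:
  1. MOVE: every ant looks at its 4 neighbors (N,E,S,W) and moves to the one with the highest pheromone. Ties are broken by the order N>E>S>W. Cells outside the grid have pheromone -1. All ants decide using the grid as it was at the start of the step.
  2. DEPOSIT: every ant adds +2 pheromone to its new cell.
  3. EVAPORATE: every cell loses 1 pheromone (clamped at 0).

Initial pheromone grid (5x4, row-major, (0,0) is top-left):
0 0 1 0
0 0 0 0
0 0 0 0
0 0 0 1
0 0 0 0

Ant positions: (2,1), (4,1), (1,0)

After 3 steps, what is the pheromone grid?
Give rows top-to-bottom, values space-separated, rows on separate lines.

After step 1: ants at (1,1),(3,1),(0,0)
  1 0 0 0
  0 1 0 0
  0 0 0 0
  0 1 0 0
  0 0 0 0
After step 2: ants at (0,1),(2,1),(0,1)
  0 3 0 0
  0 0 0 0
  0 1 0 0
  0 0 0 0
  0 0 0 0
After step 3: ants at (0,2),(1,1),(0,2)
  0 2 3 0
  0 1 0 0
  0 0 0 0
  0 0 0 0
  0 0 0 0

0 2 3 0
0 1 0 0
0 0 0 0
0 0 0 0
0 0 0 0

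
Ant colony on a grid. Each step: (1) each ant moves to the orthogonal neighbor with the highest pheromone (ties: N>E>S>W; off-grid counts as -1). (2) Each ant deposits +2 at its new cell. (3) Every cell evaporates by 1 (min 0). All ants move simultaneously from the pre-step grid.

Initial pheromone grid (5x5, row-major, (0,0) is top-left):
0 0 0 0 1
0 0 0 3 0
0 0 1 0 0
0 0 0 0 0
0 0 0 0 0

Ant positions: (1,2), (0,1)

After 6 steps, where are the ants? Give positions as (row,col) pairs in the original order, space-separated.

Step 1: ant0:(1,2)->E->(1,3) | ant1:(0,1)->E->(0,2)
  grid max=4 at (1,3)
Step 2: ant0:(1,3)->N->(0,3) | ant1:(0,2)->E->(0,3)
  grid max=3 at (0,3)
Step 3: ant0:(0,3)->S->(1,3) | ant1:(0,3)->S->(1,3)
  grid max=6 at (1,3)
Step 4: ant0:(1,3)->N->(0,3) | ant1:(1,3)->N->(0,3)
  grid max=5 at (0,3)
Step 5: ant0:(0,3)->S->(1,3) | ant1:(0,3)->S->(1,3)
  grid max=8 at (1,3)
Step 6: ant0:(1,3)->N->(0,3) | ant1:(1,3)->N->(0,3)
  grid max=7 at (0,3)

(0,3) (0,3)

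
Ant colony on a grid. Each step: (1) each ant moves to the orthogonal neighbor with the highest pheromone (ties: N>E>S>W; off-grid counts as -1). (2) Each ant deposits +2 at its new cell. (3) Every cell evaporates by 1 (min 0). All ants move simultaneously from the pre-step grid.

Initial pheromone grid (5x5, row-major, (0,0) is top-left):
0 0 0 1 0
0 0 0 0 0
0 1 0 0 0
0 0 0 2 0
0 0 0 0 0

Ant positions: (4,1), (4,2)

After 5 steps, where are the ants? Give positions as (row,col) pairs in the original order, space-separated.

Step 1: ant0:(4,1)->N->(3,1) | ant1:(4,2)->N->(3,2)
  grid max=1 at (3,1)
Step 2: ant0:(3,1)->E->(3,2) | ant1:(3,2)->E->(3,3)
  grid max=2 at (3,2)
Step 3: ant0:(3,2)->E->(3,3) | ant1:(3,3)->W->(3,2)
  grid max=3 at (3,2)
Step 4: ant0:(3,3)->W->(3,2) | ant1:(3,2)->E->(3,3)
  grid max=4 at (3,2)
Step 5: ant0:(3,2)->E->(3,3) | ant1:(3,3)->W->(3,2)
  grid max=5 at (3,2)

(3,3) (3,2)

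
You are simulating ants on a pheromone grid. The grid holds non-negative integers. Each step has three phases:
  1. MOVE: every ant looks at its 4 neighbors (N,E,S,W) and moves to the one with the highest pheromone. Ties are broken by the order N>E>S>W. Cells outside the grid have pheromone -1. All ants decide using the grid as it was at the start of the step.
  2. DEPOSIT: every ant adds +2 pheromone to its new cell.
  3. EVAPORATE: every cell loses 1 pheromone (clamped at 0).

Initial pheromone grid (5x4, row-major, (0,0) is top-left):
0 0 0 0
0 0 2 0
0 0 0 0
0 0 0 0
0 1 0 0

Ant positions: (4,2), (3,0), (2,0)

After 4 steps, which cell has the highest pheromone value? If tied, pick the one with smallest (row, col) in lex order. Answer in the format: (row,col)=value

Step 1: ant0:(4,2)->W->(4,1) | ant1:(3,0)->N->(2,0) | ant2:(2,0)->N->(1,0)
  grid max=2 at (4,1)
Step 2: ant0:(4,1)->N->(3,1) | ant1:(2,0)->N->(1,0) | ant2:(1,0)->S->(2,0)
  grid max=2 at (1,0)
Step 3: ant0:(3,1)->S->(4,1) | ant1:(1,0)->S->(2,0) | ant2:(2,0)->N->(1,0)
  grid max=3 at (1,0)
Step 4: ant0:(4,1)->N->(3,1) | ant1:(2,0)->N->(1,0) | ant2:(1,0)->S->(2,0)
  grid max=4 at (1,0)
Final grid:
  0 0 0 0
  4 0 0 0
  4 0 0 0
  0 1 0 0
  0 1 0 0
Max pheromone 4 at (1,0)

Answer: (1,0)=4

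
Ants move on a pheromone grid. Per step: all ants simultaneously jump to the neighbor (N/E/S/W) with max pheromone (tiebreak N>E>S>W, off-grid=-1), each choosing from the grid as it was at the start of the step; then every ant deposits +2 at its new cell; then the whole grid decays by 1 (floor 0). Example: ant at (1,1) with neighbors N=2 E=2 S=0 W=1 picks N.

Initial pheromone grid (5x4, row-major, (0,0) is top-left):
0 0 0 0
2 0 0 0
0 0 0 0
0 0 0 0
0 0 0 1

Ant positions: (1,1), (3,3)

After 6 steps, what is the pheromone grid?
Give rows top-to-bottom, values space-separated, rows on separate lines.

After step 1: ants at (1,0),(4,3)
  0 0 0 0
  3 0 0 0
  0 0 0 0
  0 0 0 0
  0 0 0 2
After step 2: ants at (0,0),(3,3)
  1 0 0 0
  2 0 0 0
  0 0 0 0
  0 0 0 1
  0 0 0 1
After step 3: ants at (1,0),(4,3)
  0 0 0 0
  3 0 0 0
  0 0 0 0
  0 0 0 0
  0 0 0 2
After step 4: ants at (0,0),(3,3)
  1 0 0 0
  2 0 0 0
  0 0 0 0
  0 0 0 1
  0 0 0 1
After step 5: ants at (1,0),(4,3)
  0 0 0 0
  3 0 0 0
  0 0 0 0
  0 0 0 0
  0 0 0 2
After step 6: ants at (0,0),(3,3)
  1 0 0 0
  2 0 0 0
  0 0 0 0
  0 0 0 1
  0 0 0 1

1 0 0 0
2 0 0 0
0 0 0 0
0 0 0 1
0 0 0 1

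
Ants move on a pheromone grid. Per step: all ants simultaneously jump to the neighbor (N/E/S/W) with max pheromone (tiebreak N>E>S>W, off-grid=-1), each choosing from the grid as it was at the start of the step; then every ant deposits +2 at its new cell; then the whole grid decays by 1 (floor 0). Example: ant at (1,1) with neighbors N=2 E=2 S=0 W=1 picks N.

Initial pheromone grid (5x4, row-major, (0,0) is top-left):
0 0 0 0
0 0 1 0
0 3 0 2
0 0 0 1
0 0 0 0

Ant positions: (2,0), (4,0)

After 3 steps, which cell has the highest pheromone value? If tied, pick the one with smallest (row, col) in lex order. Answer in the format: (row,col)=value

Answer: (2,1)=6

Derivation:
Step 1: ant0:(2,0)->E->(2,1) | ant1:(4,0)->N->(3,0)
  grid max=4 at (2,1)
Step 2: ant0:(2,1)->N->(1,1) | ant1:(3,0)->N->(2,0)
  grid max=3 at (2,1)
Step 3: ant0:(1,1)->S->(2,1) | ant1:(2,0)->E->(2,1)
  grid max=6 at (2,1)
Final grid:
  0 0 0 0
  0 0 0 0
  0 6 0 0
  0 0 0 0
  0 0 0 0
Max pheromone 6 at (2,1)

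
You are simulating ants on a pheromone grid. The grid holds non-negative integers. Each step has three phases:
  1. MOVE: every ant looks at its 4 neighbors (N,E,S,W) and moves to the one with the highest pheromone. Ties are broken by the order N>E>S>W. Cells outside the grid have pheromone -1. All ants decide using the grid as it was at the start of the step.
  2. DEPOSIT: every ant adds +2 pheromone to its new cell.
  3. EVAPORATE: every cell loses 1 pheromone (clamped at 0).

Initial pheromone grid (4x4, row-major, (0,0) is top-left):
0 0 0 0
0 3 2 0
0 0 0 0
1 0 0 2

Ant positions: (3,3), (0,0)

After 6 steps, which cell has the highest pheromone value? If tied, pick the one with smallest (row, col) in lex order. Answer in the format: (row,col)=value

Step 1: ant0:(3,3)->N->(2,3) | ant1:(0,0)->E->(0,1)
  grid max=2 at (1,1)
Step 2: ant0:(2,3)->S->(3,3) | ant1:(0,1)->S->(1,1)
  grid max=3 at (1,1)
Step 3: ant0:(3,3)->N->(2,3) | ant1:(1,1)->N->(0,1)
  grid max=2 at (1,1)
Step 4: ant0:(2,3)->S->(3,3) | ant1:(0,1)->S->(1,1)
  grid max=3 at (1,1)
Step 5: ant0:(3,3)->N->(2,3) | ant1:(1,1)->N->(0,1)
  grid max=2 at (1,1)
Step 6: ant0:(2,3)->S->(3,3) | ant1:(0,1)->S->(1,1)
  grid max=3 at (1,1)
Final grid:
  0 0 0 0
  0 3 0 0
  0 0 0 0
  0 0 0 2
Max pheromone 3 at (1,1)

Answer: (1,1)=3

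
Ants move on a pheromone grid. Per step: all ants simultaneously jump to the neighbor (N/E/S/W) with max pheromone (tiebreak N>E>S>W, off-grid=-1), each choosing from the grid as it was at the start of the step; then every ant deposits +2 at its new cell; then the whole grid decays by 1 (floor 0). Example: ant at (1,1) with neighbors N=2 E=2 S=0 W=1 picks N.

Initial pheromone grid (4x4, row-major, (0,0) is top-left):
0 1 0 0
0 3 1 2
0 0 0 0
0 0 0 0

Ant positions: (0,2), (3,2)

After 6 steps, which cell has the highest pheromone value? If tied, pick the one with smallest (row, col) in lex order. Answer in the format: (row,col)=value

Step 1: ant0:(0,2)->S->(1,2) | ant1:(3,2)->N->(2,2)
  grid max=2 at (1,1)
Step 2: ant0:(1,2)->W->(1,1) | ant1:(2,2)->N->(1,2)
  grid max=3 at (1,1)
Step 3: ant0:(1,1)->E->(1,2) | ant1:(1,2)->W->(1,1)
  grid max=4 at (1,1)
Step 4: ant0:(1,2)->W->(1,1) | ant1:(1,1)->E->(1,2)
  grid max=5 at (1,1)
Step 5: ant0:(1,1)->E->(1,2) | ant1:(1,2)->W->(1,1)
  grid max=6 at (1,1)
Step 6: ant0:(1,2)->W->(1,1) | ant1:(1,1)->E->(1,2)
  grid max=7 at (1,1)
Final grid:
  0 0 0 0
  0 7 7 0
  0 0 0 0
  0 0 0 0
Max pheromone 7 at (1,1)

Answer: (1,1)=7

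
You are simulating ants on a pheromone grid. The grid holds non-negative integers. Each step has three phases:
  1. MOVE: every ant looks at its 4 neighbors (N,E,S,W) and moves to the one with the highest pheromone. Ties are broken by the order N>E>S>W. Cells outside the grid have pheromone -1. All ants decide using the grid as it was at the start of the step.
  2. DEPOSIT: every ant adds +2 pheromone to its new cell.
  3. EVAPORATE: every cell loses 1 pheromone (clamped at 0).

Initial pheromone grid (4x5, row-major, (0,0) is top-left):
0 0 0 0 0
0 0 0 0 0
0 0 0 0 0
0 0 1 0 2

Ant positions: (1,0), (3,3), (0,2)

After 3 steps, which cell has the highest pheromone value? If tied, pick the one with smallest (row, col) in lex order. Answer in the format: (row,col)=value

Step 1: ant0:(1,0)->N->(0,0) | ant1:(3,3)->E->(3,4) | ant2:(0,2)->E->(0,3)
  grid max=3 at (3,4)
Step 2: ant0:(0,0)->E->(0,1) | ant1:(3,4)->N->(2,4) | ant2:(0,3)->E->(0,4)
  grid max=2 at (3,4)
Step 3: ant0:(0,1)->E->(0,2) | ant1:(2,4)->S->(3,4) | ant2:(0,4)->S->(1,4)
  grid max=3 at (3,4)
Final grid:
  0 0 1 0 0
  0 0 0 0 1
  0 0 0 0 0
  0 0 0 0 3
Max pheromone 3 at (3,4)

Answer: (3,4)=3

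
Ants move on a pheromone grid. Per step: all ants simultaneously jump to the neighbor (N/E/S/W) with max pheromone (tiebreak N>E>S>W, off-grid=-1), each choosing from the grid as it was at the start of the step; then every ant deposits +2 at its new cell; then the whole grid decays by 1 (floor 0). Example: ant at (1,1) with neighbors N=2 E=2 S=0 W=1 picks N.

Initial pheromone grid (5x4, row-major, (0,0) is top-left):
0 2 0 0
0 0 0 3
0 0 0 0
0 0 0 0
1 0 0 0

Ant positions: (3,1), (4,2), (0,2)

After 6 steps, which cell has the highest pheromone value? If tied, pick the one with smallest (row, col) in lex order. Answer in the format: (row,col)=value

Answer: (0,2)=9

Derivation:
Step 1: ant0:(3,1)->N->(2,1) | ant1:(4,2)->N->(3,2) | ant2:(0,2)->W->(0,1)
  grid max=3 at (0,1)
Step 2: ant0:(2,1)->N->(1,1) | ant1:(3,2)->N->(2,2) | ant2:(0,1)->E->(0,2)
  grid max=2 at (0,1)
Step 3: ant0:(1,1)->N->(0,1) | ant1:(2,2)->N->(1,2) | ant2:(0,2)->W->(0,1)
  grid max=5 at (0,1)
Step 4: ant0:(0,1)->E->(0,2) | ant1:(1,2)->N->(0,2) | ant2:(0,1)->E->(0,2)
  grid max=5 at (0,2)
Step 5: ant0:(0,2)->W->(0,1) | ant1:(0,2)->W->(0,1) | ant2:(0,2)->W->(0,1)
  grid max=9 at (0,1)
Step 6: ant0:(0,1)->E->(0,2) | ant1:(0,1)->E->(0,2) | ant2:(0,1)->E->(0,2)
  grid max=9 at (0,2)
Final grid:
  0 8 9 0
  0 0 0 0
  0 0 0 0
  0 0 0 0
  0 0 0 0
Max pheromone 9 at (0,2)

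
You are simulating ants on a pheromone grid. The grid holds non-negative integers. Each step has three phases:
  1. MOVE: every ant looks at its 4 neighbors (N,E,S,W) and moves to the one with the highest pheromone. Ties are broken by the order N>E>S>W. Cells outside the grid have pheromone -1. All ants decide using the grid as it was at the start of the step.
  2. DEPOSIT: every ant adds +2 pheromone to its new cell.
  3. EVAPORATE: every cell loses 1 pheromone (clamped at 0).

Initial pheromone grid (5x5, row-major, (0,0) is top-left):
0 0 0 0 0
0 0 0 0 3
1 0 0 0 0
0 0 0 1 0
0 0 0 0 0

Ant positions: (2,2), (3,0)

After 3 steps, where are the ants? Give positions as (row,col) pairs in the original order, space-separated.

Step 1: ant0:(2,2)->N->(1,2) | ant1:(3,0)->N->(2,0)
  grid max=2 at (1,4)
Step 2: ant0:(1,2)->N->(0,2) | ant1:(2,0)->N->(1,0)
  grid max=1 at (0,2)
Step 3: ant0:(0,2)->E->(0,3) | ant1:(1,0)->S->(2,0)
  grid max=2 at (2,0)

(0,3) (2,0)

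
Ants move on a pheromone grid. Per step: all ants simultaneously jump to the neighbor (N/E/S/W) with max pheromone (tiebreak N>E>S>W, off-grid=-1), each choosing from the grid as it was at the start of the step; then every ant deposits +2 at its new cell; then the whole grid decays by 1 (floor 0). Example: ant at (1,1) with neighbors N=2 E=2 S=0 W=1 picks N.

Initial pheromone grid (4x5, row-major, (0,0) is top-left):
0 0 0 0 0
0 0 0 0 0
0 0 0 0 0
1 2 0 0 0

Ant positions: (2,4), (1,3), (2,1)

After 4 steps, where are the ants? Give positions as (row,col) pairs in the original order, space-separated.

Step 1: ant0:(2,4)->N->(1,4) | ant1:(1,3)->N->(0,3) | ant2:(2,1)->S->(3,1)
  grid max=3 at (3,1)
Step 2: ant0:(1,4)->N->(0,4) | ant1:(0,3)->E->(0,4) | ant2:(3,1)->N->(2,1)
  grid max=3 at (0,4)
Step 3: ant0:(0,4)->S->(1,4) | ant1:(0,4)->S->(1,4) | ant2:(2,1)->S->(3,1)
  grid max=3 at (1,4)
Step 4: ant0:(1,4)->N->(0,4) | ant1:(1,4)->N->(0,4) | ant2:(3,1)->N->(2,1)
  grid max=5 at (0,4)

(0,4) (0,4) (2,1)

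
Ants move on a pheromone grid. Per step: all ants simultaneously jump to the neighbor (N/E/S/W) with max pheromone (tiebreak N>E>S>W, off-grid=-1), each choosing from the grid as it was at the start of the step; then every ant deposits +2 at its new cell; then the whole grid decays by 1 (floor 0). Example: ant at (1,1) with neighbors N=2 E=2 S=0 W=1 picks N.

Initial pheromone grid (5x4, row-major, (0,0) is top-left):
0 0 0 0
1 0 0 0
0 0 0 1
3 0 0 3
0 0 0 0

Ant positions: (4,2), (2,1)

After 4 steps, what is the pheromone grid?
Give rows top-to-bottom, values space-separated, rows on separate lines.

After step 1: ants at (3,2),(1,1)
  0 0 0 0
  0 1 0 0
  0 0 0 0
  2 0 1 2
  0 0 0 0
After step 2: ants at (3,3),(0,1)
  0 1 0 0
  0 0 0 0
  0 0 0 0
  1 0 0 3
  0 0 0 0
After step 3: ants at (2,3),(0,2)
  0 0 1 0
  0 0 0 0
  0 0 0 1
  0 0 0 2
  0 0 0 0
After step 4: ants at (3,3),(0,3)
  0 0 0 1
  0 0 0 0
  0 0 0 0
  0 0 0 3
  0 0 0 0

0 0 0 1
0 0 0 0
0 0 0 0
0 0 0 3
0 0 0 0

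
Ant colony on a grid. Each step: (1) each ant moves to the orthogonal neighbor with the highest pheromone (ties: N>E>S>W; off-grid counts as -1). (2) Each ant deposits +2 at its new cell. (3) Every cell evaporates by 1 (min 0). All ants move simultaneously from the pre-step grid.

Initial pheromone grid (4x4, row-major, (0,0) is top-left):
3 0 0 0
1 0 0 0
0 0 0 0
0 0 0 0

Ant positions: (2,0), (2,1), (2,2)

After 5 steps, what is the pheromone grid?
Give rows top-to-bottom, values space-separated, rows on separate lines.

After step 1: ants at (1,0),(1,1),(1,2)
  2 0 0 0
  2 1 1 0
  0 0 0 0
  0 0 0 0
After step 2: ants at (0,0),(1,0),(1,1)
  3 0 0 0
  3 2 0 0
  0 0 0 0
  0 0 0 0
After step 3: ants at (1,0),(0,0),(1,0)
  4 0 0 0
  6 1 0 0
  0 0 0 0
  0 0 0 0
After step 4: ants at (0,0),(1,0),(0,0)
  7 0 0 0
  7 0 0 0
  0 0 0 0
  0 0 0 0
After step 5: ants at (1,0),(0,0),(1,0)
  8 0 0 0
  10 0 0 0
  0 0 0 0
  0 0 0 0

8 0 0 0
10 0 0 0
0 0 0 0
0 0 0 0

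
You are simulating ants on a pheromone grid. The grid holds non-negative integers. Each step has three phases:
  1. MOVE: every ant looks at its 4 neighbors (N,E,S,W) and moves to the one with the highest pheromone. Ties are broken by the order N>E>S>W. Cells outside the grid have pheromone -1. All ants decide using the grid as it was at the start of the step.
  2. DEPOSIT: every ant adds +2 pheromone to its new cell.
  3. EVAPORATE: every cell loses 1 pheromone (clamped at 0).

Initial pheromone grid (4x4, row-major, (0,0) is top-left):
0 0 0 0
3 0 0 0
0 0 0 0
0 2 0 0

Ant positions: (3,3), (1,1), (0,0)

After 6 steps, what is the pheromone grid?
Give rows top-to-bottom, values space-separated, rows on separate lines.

After step 1: ants at (2,3),(1,0),(1,0)
  0 0 0 0
  6 0 0 0
  0 0 0 1
  0 1 0 0
After step 2: ants at (1,3),(0,0),(0,0)
  3 0 0 0
  5 0 0 1
  0 0 0 0
  0 0 0 0
After step 3: ants at (0,3),(1,0),(1,0)
  2 0 0 1
  8 0 0 0
  0 0 0 0
  0 0 0 0
After step 4: ants at (1,3),(0,0),(0,0)
  5 0 0 0
  7 0 0 1
  0 0 0 0
  0 0 0 0
After step 5: ants at (0,3),(1,0),(1,0)
  4 0 0 1
  10 0 0 0
  0 0 0 0
  0 0 0 0
After step 6: ants at (1,3),(0,0),(0,0)
  7 0 0 0
  9 0 0 1
  0 0 0 0
  0 0 0 0

7 0 0 0
9 0 0 1
0 0 0 0
0 0 0 0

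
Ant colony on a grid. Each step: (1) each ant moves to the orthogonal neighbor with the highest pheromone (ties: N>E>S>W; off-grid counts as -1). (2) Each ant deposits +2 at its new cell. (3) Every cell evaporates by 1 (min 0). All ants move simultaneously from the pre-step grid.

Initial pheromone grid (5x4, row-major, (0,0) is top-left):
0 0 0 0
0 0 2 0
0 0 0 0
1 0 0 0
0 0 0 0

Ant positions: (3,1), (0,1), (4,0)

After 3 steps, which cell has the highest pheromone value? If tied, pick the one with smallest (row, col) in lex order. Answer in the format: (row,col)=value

Step 1: ant0:(3,1)->W->(3,0) | ant1:(0,1)->E->(0,2) | ant2:(4,0)->N->(3,0)
  grid max=4 at (3,0)
Step 2: ant0:(3,0)->N->(2,0) | ant1:(0,2)->S->(1,2) | ant2:(3,0)->N->(2,0)
  grid max=3 at (2,0)
Step 3: ant0:(2,0)->S->(3,0) | ant1:(1,2)->N->(0,2) | ant2:(2,0)->S->(3,0)
  grid max=6 at (3,0)
Final grid:
  0 0 1 0
  0 0 1 0
  2 0 0 0
  6 0 0 0
  0 0 0 0
Max pheromone 6 at (3,0)

Answer: (3,0)=6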